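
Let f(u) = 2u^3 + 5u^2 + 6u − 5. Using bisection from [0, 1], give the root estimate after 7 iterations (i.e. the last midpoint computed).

u = 0.5 gives f = -0.5, negative; keep [0.5, 1]
u = 0.75 gives f = 3.15625, positive; keep [0.5, 0.75]
u = 0.625 gives f = 1.191406, positive; keep [0.5, 0.625]
u = 0.5625 gives f = 0.313, positive; keep [0.5, 0.5625]
u = 0.53125 gives f = -0.1015, negative; keep [0.53125, 0.5625]
u = 0.546875 gives f = 0.1037, positive; keep [0.53125, 0.546875]
u = 0.5390625 gives f = 0.0006, positive; keep [0.53125, 0.5390625]

0.5390625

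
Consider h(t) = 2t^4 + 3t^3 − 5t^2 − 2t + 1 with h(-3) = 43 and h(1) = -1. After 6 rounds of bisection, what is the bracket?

[-2.375, -2.3125]

midpoint -1: h = -3 < 0 → [-3, -1]
midpoint -2: h = -7 < 0 → [-3, -2]
midpoint -2.5: h = 6 > 0 → [-2.5, -2]
midpoint -2.25: h = -2.7266 < 0 → [-2.5, -2.25]
midpoint -2.375: h = 0.9907 > 0 → [-2.375, -2.25]
midpoint -2.3125: h = -1.0178 < 0 → [-2.375, -2.3125]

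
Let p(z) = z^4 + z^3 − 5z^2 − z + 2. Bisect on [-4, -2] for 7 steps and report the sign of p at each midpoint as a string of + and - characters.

+-+-++-

p(-3) = 14 > 0, so the root lies in [-3, -2]
p(-2.5) = -3.3125 < 0, so the root lies in [-3, -2.5]
p(-2.75) = 3.332031 > 0, so the root lies in [-2.75, -2.5]
p(-2.625) = -0.4353 < 0, so the root lies in [-2.75, -2.625]
p(-2.6875) = 1.3301 > 0, so the root lies in [-2.6875, -2.625]
p(-2.65625) = 0.4187 > 0, so the root lies in [-2.65625, -2.625]
p(-2.640625) = -0.0154 < 0, so the root lies in [-2.65625, -2.640625]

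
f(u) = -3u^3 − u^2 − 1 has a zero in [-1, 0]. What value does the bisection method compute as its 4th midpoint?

-0.8125

f(-0.5) = -0.875 < 0, so the root lies in [-1, -0.5]
f(-0.75) = -0.296875 < 0, so the root lies in [-1, -0.75]
f(-0.875) = 0.244141 > 0, so the root lies in [-0.875, -0.75]
f(-0.8125) = -0.051 < 0, so the root lies in [-0.875, -0.8125]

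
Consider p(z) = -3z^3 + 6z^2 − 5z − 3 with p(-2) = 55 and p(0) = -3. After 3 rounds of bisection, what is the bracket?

p(-1) = 11 > 0, so the root lies in [-1, 0]
p(-0.5) = 1.375 > 0, so the root lies in [-0.5, 0]
p(-0.25) = -1.328125 < 0, so the root lies in [-0.5, -0.25]

[-0.5, -0.25]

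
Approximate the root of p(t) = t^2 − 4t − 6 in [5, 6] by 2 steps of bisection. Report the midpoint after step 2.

p(5.5) = 2.25 > 0, so the root lies in [5, 5.5]
p(5.25) = 0.5625 > 0, so the root lies in [5, 5.25]

5.25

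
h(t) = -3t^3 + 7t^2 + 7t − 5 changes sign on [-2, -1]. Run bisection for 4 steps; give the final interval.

[-1.125, -1.0625]

midpoint -1.5: h = 10.375 > 0 → [-1.5, -1]
midpoint -1.25: h = 3.046875 > 0 → [-1.25, -1]
midpoint -1.125: h = 0.255859 > 0 → [-1.125, -1]
midpoint -1.0625: h = -0.9368 < 0 → [-1.125, -1.0625]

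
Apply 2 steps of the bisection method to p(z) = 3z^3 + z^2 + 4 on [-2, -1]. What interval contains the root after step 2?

[-1.25, -1]

midpoint -1.5: p = -3.875 < 0 → [-1.5, -1]
midpoint -1.25: p = -0.296875 < 0 → [-1.25, -1]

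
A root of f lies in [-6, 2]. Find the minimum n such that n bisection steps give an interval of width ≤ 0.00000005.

28

Width after n steps is 8/2^n. Need 2^n ≥ 8/0.00000005 = 160000000.
2^27 = 134217728 < 160000000 ≤ 2^28 = 268435456, so n = 28.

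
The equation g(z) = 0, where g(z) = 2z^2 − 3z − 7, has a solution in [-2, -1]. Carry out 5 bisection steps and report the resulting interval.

[-1.28125, -1.25]

m = -1.5, g(m) = 2 (+); new bracket [-1.5, -1]
m = -1.25, g(m) = -0.125 (−); new bracket [-1.5, -1.25]
m = -1.375, g(m) = 0.90625 (+); new bracket [-1.375, -1.25]
m = -1.3125, g(m) = 0.3828 (+); new bracket [-1.3125, -1.25]
m = -1.28125, g(m) = 0.127 (+); new bracket [-1.28125, -1.25]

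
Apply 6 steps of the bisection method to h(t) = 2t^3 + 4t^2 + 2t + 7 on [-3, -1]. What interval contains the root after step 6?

[-2.25, -2.21875]

midpoint -2: h = 3 > 0 → [-3, -2]
midpoint -2.5: h = -4.25 < 0 → [-2.5, -2]
midpoint -2.25: h = -0.03125 < 0 → [-2.25, -2]
midpoint -2.125: h = 1.6211 > 0 → [-2.25, -2.125]
midpoint -2.1875: h = 0.8306 > 0 → [-2.25, -2.1875]
midpoint -2.21875: h = 0.4088 > 0 → [-2.25, -2.21875]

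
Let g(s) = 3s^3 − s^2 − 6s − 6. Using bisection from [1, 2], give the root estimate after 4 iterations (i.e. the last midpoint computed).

g(1.5) = -7.125 < 0, so the root lies in [1.5, 2]
g(1.75) = -3.484375 < 0, so the root lies in [1.75, 2]
g(1.875) = -0.990234 < 0, so the root lies in [1.875, 2]
g(1.9375) = 0.4407 > 0, so the root lies in [1.875, 1.9375]

1.9375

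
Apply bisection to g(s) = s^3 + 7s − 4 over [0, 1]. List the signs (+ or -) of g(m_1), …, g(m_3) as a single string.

-++

midpoint 0.5: g = -0.375 < 0 → [0.5, 1]
midpoint 0.75: g = 1.671875 > 0 → [0.5, 0.75]
midpoint 0.625: g = 0.619141 > 0 → [0.5, 0.625]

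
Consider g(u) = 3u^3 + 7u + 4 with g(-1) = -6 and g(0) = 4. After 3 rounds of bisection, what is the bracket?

[-0.625, -0.5]

midpoint -0.5: g = 0.125 > 0 → [-1, -0.5]
midpoint -0.75: g = -2.515625 < 0 → [-0.75, -0.5]
midpoint -0.625: g = -1.107422 < 0 → [-0.625, -0.5]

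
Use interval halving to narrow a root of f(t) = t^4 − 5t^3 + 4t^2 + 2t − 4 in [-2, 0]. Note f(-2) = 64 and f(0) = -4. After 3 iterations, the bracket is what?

[-1, -0.75]

f(-1) = 4 > 0, so the root lies in [-1, 0]
f(-0.5) = -3.3125 < 0, so the root lies in [-1, -0.5]
f(-0.75) = -0.824219 < 0, so the root lies in [-1, -0.75]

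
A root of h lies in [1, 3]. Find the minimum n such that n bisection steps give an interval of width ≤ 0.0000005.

Width after n steps is 2/2^n. Need 2^n ≥ 2/0.0000005 = 4000000.
2^21 = 2097152 < 4000000 ≤ 2^22 = 4194304, so n = 22.

22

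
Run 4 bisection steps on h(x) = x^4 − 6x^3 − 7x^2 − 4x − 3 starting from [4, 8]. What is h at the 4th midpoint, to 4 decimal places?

h(6) = -279 < 0, so the root lies in [6, 8]
h(7) = -31 < 0, so the root lies in [7, 8]
h(7.5) = 206.0625 > 0, so the root lies in [7, 7.5]
h(7.25) = 76.4102 > 0, so the root lies in [7, 7.25]

76.4102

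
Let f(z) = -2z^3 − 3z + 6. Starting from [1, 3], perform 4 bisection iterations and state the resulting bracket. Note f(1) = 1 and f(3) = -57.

midpoint 2: f = -16 < 0 → [1, 2]
midpoint 1.5: f = -5.25 < 0 → [1, 1.5]
midpoint 1.25: f = -1.65625 < 0 → [1, 1.25]
midpoint 1.125: f = -0.2227 < 0 → [1, 1.125]

[1, 1.125]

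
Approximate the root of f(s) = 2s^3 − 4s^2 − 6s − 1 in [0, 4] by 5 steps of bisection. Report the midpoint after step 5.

f(2) = -13 < 0, so the root lies in [2, 4]
f(3) = -1 < 0, so the root lies in [3, 4]
f(3.5) = 14.75 > 0, so the root lies in [3, 3.5]
f(3.25) = 5.9062 > 0, so the root lies in [3, 3.25]
f(3.125) = 2.2227 > 0, so the root lies in [3, 3.125]

3.125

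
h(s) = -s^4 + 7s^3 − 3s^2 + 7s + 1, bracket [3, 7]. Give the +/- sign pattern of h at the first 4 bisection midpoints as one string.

+++-

midpoint 5: h = 211 > 0 → [5, 7]
midpoint 6: h = 151 > 0 → [6, 7]
midpoint 6.5: h = 57.0625 > 0 → [6.5, 7]
midpoint 6.75: h = -11.5508 < 0 → [6.5, 6.75]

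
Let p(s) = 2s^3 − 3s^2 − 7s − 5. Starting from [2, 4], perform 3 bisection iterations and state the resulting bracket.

[2.75, 3]

p(3) = 1 > 0, so the root lies in [2, 3]
p(2.5) = -10 < 0, so the root lies in [2.5, 3]
p(2.75) = -5.34375 < 0, so the root lies in [2.75, 3]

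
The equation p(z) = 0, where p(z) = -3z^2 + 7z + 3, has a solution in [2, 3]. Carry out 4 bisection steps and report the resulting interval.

midpoint 2.5: p = 1.75 > 0 → [2.5, 3]
midpoint 2.75: p = -0.4375 < 0 → [2.5, 2.75]
midpoint 2.625: p = 0.703125 > 0 → [2.625, 2.75]
midpoint 2.6875: p = 0.1445 > 0 → [2.6875, 2.75]

[2.6875, 2.75]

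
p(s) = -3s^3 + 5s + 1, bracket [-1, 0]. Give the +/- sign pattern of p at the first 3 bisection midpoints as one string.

--+

midpoint -0.5: p = -1.125 < 0 → [-0.5, 0]
midpoint -0.25: p = -0.203125 < 0 → [-0.25, 0]
midpoint -0.125: p = 0.380859 > 0 → [-0.25, -0.125]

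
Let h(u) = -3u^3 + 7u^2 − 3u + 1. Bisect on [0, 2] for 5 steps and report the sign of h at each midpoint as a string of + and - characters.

midpoint 1: h = 2 > 0 → [1, 2]
midpoint 1.5: h = 2.125 > 0 → [1.5, 2]
midpoint 1.75: h = 1.109375 > 0 → [1.75, 2]
midpoint 1.875: h = 0.209 > 0 → [1.875, 2]
midpoint 1.9375: h = -0.3547 < 0 → [1.875, 1.9375]

++++-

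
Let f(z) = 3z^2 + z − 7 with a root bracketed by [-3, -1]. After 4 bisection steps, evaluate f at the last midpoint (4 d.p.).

-0.7031

f(-2) = 3 > 0, so the root lies in [-2, -1]
f(-1.5) = -1.75 < 0, so the root lies in [-2, -1.5]
f(-1.75) = 0.4375 > 0, so the root lies in [-1.75, -1.5]
f(-1.625) = -0.7031 < 0, so the root lies in [-1.75, -1.625]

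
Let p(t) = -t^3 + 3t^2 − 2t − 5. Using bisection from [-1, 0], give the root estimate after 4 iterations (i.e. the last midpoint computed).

t = -0.5 gives p = -3.125, negative; keep [-1, -0.5]
t = -0.75 gives p = -1.390625, negative; keep [-1, -0.75]
t = -0.875 gives p = -0.283203, negative; keep [-1, -0.875]
t = -0.9375 gives p = 0.3357, positive; keep [-0.9375, -0.875]

-0.9375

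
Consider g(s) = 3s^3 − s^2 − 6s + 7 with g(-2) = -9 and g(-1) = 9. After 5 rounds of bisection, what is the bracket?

m = -1.5, g(m) = 3.625 (+); new bracket [-2, -1.5]
m = -1.75, g(m) = -1.640625 (−); new bracket [-1.75, -1.5]
m = -1.625, g(m) = 1.236328 (+); new bracket [-1.75, -1.625]
m = -1.6875, g(m) = -0.1389 (−); new bracket [-1.6875, -1.625]
m = -1.65625, g(m) = 0.5642 (+); new bracket [-1.6875, -1.65625]

[-1.6875, -1.65625]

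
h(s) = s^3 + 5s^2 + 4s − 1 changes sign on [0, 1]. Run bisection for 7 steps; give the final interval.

s = 0.5 gives h = 2.375, positive; keep [0, 0.5]
s = 0.25 gives h = 0.328125, positive; keep [0, 0.25]
s = 0.125 gives h = -0.419922, negative; keep [0.125, 0.25]
s = 0.1875 gives h = -0.0676, negative; keep [0.1875, 0.25]
s = 0.21875 gives h = 0.1247, positive; keep [0.1875, 0.21875]
s = 0.203125 gives h = 0.0272, positive; keep [0.1875, 0.203125]
s = 0.1953125 gives h = -0.0206, negative; keep [0.1953125, 0.203125]

[0.1953125, 0.203125]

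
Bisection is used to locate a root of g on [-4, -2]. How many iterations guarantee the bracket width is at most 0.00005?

16

Width after n steps is 2/2^n. Need 2^n ≥ 2/0.00005 = 40000.
2^15 = 32768 < 40000 ≤ 2^16 = 65536, so n = 16.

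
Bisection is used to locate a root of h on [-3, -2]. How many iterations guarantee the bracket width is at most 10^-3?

Width after n steps is 1/2^n. Need 2^n ≥ 1/10^-3 = 1000.
2^9 = 512 < 1000 ≤ 2^10 = 1024, so n = 10.

10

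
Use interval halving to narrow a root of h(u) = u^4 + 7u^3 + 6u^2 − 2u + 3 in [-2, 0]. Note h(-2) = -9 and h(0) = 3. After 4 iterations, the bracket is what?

u = -1 gives h = 5, positive; keep [-2, -1]
u = -1.5 gives h = 0.9375, positive; keep [-2, -1.5]
u = -1.75 gives h = -3.261719, negative; keep [-1.75, -1.5]
u = -1.625 gives h = -0.9705, negative; keep [-1.625, -1.5]

[-1.625, -1.5]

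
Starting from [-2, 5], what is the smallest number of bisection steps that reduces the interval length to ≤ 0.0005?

14

Width after n steps is 7/2^n. Need 2^n ≥ 7/0.0005 = 14000.
2^13 = 8192 < 14000 ≤ 2^14 = 16384, so n = 14.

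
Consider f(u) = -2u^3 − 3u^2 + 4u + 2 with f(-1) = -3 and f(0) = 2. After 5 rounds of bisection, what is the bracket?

m = -0.5, f(m) = -0.5 (−); new bracket [-0.5, 0]
m = -0.25, f(m) = 0.84375 (+); new bracket [-0.5, -0.25]
m = -0.375, f(m) = 0.183594 (+); new bracket [-0.5, -0.375]
m = -0.4375, f(m) = -0.1567 (−); new bracket [-0.4375, -0.375]
m = -0.40625, f(m) = 0.014 (+); new bracket [-0.4375, -0.40625]

[-0.4375, -0.40625]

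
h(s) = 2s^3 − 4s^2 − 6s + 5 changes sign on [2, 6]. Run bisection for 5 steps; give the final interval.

midpoint 4: h = 45 > 0 → [2, 4]
midpoint 3: h = 5 > 0 → [2, 3]
midpoint 2.5: h = -3.75 < 0 → [2.5, 3]
midpoint 2.75: h = -0.1562 < 0 → [2.75, 3]
midpoint 2.875: h = 2.2148 > 0 → [2.75, 2.875]

[2.75, 2.875]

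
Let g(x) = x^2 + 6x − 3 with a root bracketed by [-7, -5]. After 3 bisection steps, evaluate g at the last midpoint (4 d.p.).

-1.4375

m = -6, g(m) = -3 (−); new bracket [-7, -6]
m = -6.5, g(m) = 0.25 (+); new bracket [-6.5, -6]
m = -6.25, g(m) = -1.4375 (−); new bracket [-6.5, -6.25]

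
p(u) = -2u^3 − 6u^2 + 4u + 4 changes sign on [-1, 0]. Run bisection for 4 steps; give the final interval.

[-0.625, -0.5625]

midpoint -0.5: p = 0.75 > 0 → [-1, -0.5]
midpoint -0.75: p = -1.53125 < 0 → [-0.75, -0.5]
midpoint -0.625: p = -0.355469 < 0 → [-0.625, -0.5]
midpoint -0.5625: p = 0.2075 > 0 → [-0.625, -0.5625]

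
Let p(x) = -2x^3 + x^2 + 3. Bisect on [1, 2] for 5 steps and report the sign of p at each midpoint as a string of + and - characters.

-+-+-

x = 1.5 gives p = -1.5, negative; keep [1, 1.5]
x = 1.25 gives p = 0.65625, positive; keep [1.25, 1.5]
x = 1.375 gives p = -0.308594, negative; keep [1.25, 1.375]
x = 1.3125 gives p = 0.2007, positive; keep [1.3125, 1.375]
x = 1.34375 gives p = -0.0471, negative; keep [1.3125, 1.34375]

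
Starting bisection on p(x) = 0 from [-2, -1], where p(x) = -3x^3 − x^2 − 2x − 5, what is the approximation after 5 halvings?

-1.09375

x = -1.5 gives p = 5.875, positive; keep [-1.5, -1]
x = -1.25 gives p = 1.796875, positive; keep [-1.25, -1]
x = -1.125 gives p = 0.255859, positive; keep [-1.125, -1]
x = -1.0625 gives p = -0.4055, negative; keep [-1.125, -1.0625]
x = -1.09375 gives p = -0.0835, negative; keep [-1.125, -1.09375]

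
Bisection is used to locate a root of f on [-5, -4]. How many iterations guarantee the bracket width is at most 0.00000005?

Width after n steps is 1/2^n. Need 2^n ≥ 1/0.00000005 = 20000000.
2^24 = 16777216 < 20000000 ≤ 2^25 = 33554432, so n = 25.

25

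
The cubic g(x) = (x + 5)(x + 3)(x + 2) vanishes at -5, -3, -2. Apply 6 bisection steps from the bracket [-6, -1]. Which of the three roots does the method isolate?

midpoint -3.5: g = 1.125 > 0 → [-6, -3.5]
midpoint -4.75: g = 1.203125 > 0 → [-6, -4.75]
midpoint -5.375: g = -3.005859 < 0 → [-5.375, -4.75]
midpoint -5.0625: g = -0.3948 < 0 → [-5.0625, -4.75]
midpoint -4.90625: g = 0.5194 > 0 → [-5.0625, -4.90625]
midpoint -4.984375: g = 0.0925 > 0 → [-5.0625, -4.984375]

-5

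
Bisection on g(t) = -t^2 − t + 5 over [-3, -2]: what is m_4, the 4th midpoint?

g(-2.5) = 1.25 > 0, so the root lies in [-3, -2.5]
g(-2.75) = 0.1875 > 0, so the root lies in [-3, -2.75]
g(-2.875) = -0.390625 < 0, so the root lies in [-2.875, -2.75]
g(-2.8125) = -0.0977 < 0, so the root lies in [-2.8125, -2.75]

-2.8125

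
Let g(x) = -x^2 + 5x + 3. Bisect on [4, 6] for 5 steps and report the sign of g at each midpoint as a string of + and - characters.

x = 5 gives g = 3, positive; keep [5, 6]
x = 5.5 gives g = 0.25, positive; keep [5.5, 6]
x = 5.75 gives g = -1.3125, negative; keep [5.5, 5.75]
x = 5.625 gives g = -0.5156, negative; keep [5.5, 5.625]
x = 5.5625 gives g = -0.1289, negative; keep [5.5, 5.5625]

++---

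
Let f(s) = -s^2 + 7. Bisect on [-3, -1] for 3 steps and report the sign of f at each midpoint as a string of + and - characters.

++-

midpoint -2: f = 3 > 0 → [-3, -2]
midpoint -2.5: f = 0.75 > 0 → [-3, -2.5]
midpoint -2.75: f = -0.5625 < 0 → [-2.75, -2.5]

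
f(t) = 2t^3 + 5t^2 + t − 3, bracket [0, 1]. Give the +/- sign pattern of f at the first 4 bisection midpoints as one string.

-++-

t = 0.5 gives f = -1, negative; keep [0.5, 1]
t = 0.75 gives f = 1.40625, positive; keep [0.5, 0.75]
t = 0.625 gives f = 0.066406, positive; keep [0.5, 0.625]
t = 0.5625 gives f = -0.4995, negative; keep [0.5625, 0.625]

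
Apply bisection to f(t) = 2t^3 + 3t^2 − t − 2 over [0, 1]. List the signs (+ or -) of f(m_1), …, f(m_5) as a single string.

t = 0.5 gives f = -1.5, negative; keep [0.5, 1]
t = 0.75 gives f = -0.21875, negative; keep [0.75, 1]
t = 0.875 gives f = 0.761719, positive; keep [0.75, 0.875]
t = 0.8125 gives f = 0.2407, positive; keep [0.75, 0.8125]
t = 0.78125 gives f = 0.0035, positive; keep [0.75, 0.78125]

--+++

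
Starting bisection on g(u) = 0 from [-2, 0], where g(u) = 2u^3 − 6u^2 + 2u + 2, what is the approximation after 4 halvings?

-0.375

g(-1) = -8 < 0, so the root lies in [-1, 0]
g(-0.5) = -0.75 < 0, so the root lies in [-0.5, 0]
g(-0.25) = 1.09375 > 0, so the root lies in [-0.5, -0.25]
g(-0.375) = 0.3008 > 0, so the root lies in [-0.5, -0.375]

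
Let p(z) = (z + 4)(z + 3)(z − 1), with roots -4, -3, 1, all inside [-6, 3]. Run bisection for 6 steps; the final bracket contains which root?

1

z = -1.5 gives p = -9.375, negative; keep [-1.5, 3]
z = 0.75 gives p = -4.453125, negative; keep [0.75, 3]
z = 1.875 gives p = 25.060547, positive; keep [0.75, 1.875]
z = 1.3125 gives p = 7.1594, positive; keep [0.75, 1.3125]
z = 1.03125 gives p = 0.6338, positive; keep [0.75, 1.03125]
z = 0.890625 gives p = -2.0811, negative; keep [0.890625, 1.03125]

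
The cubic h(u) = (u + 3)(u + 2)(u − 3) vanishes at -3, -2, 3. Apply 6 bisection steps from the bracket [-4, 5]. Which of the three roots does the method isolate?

midpoint 0.5: h = -21.875 < 0 → [0.5, 5]
midpoint 2.75: h = -6.828125 < 0 → [2.75, 5]
midpoint 3.875: h = 35.341797 > 0 → [2.75, 3.875]
midpoint 3.3125: h = 10.4797 > 0 → [2.75, 3.3125]
midpoint 3.03125: h = 0.9483 > 0 → [2.75, 3.03125]
midpoint 2.890625: h = -3.151 < 0 → [2.890625, 3.03125]

3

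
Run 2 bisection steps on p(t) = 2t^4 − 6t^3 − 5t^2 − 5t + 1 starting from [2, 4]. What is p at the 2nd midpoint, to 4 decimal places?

-34.8750

midpoint 3: p = -59 < 0 → [3, 4]
midpoint 3.5: p = -34.875 < 0 → [3.5, 4]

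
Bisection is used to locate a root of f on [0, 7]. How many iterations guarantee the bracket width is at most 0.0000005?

Width after n steps is 7/2^n. Need 2^n ≥ 7/0.0000005 = 14000000.
2^23 = 8388608 < 14000000 ≤ 2^24 = 16777216, so n = 24.

24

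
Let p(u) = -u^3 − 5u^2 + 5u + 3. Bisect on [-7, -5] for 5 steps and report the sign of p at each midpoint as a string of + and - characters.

+--++

u = -6 gives p = 9, positive; keep [-6, -5]
u = -5.5 gives p = -9.375, negative; keep [-6, -5.5]
u = -5.75 gives p = -0.953125, negative; keep [-6, -5.75]
u = -5.875 gives p = 3.8262, positive; keep [-5.875, -5.75]
u = -5.8125 gives p = 1.3879, positive; keep [-5.8125, -5.75]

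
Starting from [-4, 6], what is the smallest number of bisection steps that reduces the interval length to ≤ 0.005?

11

Width after n steps is 10/2^n. Need 2^n ≥ 10/0.005 = 2000.
2^10 = 1024 < 2000 ≤ 2^11 = 2048, so n = 11.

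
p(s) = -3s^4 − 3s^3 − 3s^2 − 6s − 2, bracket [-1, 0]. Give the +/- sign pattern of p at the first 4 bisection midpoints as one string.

m = -0.5, p(m) = 0.4375 (+); new bracket [-0.5, 0]
m = -0.25, p(m) = -0.652344 (−); new bracket [-0.5, -0.25]
m = -0.375, p(m) = -0.072998 (−); new bracket [-0.5, -0.375]
m = -0.4375, p(m) = 0.1921 (+); new bracket [-0.4375, -0.375]

+--+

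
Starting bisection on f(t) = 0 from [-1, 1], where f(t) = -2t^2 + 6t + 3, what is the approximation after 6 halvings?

-0.40625

midpoint 0: f = 3 > 0 → [-1, 0]
midpoint -0.5: f = -0.5 < 0 → [-0.5, 0]
midpoint -0.25: f = 1.375 > 0 → [-0.5, -0.25]
midpoint -0.375: f = 0.4688 > 0 → [-0.5, -0.375]
midpoint -0.4375: f = -0.0078 < 0 → [-0.4375, -0.375]
midpoint -0.40625: f = 0.2324 > 0 → [-0.4375, -0.40625]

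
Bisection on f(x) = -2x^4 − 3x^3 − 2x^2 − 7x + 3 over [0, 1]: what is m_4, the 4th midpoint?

0.3125

x = 0.5 gives f = -1.5, negative; keep [0, 0.5]
x = 0.25 gives f = 1.070312, positive; keep [0.25, 0.5]
x = 0.375 gives f = -0.104004, negative; keep [0.25, 0.375]
x = 0.3125 gives f = 0.5066, positive; keep [0.3125, 0.375]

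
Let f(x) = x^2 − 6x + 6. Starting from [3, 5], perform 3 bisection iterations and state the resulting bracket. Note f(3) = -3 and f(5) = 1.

m = 4, f(m) = -2 (−); new bracket [4, 5]
m = 4.5, f(m) = -0.75 (−); new bracket [4.5, 5]
m = 4.75, f(m) = 0.0625 (+); new bracket [4.5, 4.75]

[4.5, 4.75]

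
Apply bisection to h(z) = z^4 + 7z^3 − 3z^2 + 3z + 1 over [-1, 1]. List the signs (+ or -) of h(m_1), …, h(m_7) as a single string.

+--++++

z = 0 gives h = 1, positive; keep [-1, 0]
z = -0.5 gives h = -2.0625, negative; keep [-0.5, 0]
z = -0.25 gives h = -0.042969, negative; keep [-0.25, 0]
z = -0.125 gives h = 0.5647, positive; keep [-0.25, -0.125]
z = -0.1875 gives h = 0.2871, positive; keep [-0.25, -0.1875]
z = -0.21875 gives h = 0.1292, positive; keep [-0.25, -0.21875]
z = -0.234375 gives h = 0.045, positive; keep [-0.25, -0.234375]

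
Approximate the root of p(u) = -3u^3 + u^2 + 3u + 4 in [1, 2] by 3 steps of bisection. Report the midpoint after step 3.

1.625

u = 1.5 gives p = 0.625, positive; keep [1.5, 2]
u = 1.75 gives p = -3.765625, negative; keep [1.5, 1.75]
u = 1.625 gives p = -1.357422, negative; keep [1.5, 1.625]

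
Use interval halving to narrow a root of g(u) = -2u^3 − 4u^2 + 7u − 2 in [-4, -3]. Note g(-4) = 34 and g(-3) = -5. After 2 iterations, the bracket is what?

g(-3.5) = 10.25 > 0, so the root lies in [-3.5, -3]
g(-3.25) = 1.65625 > 0, so the root lies in [-3.25, -3]

[-3.25, -3]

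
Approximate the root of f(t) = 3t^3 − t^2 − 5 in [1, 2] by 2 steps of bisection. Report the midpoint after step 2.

1.25

m = 1.5, f(m) = 2.875 (+); new bracket [1, 1.5]
m = 1.25, f(m) = -0.703125 (−); new bracket [1.25, 1.5]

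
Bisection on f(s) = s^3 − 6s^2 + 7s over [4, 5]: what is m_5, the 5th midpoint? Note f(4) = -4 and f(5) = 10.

4.40625

m = 4.5, f(m) = 1.125 (+); new bracket [4, 4.5]
m = 4.25, f(m) = -1.859375 (−); new bracket [4.25, 4.5]
m = 4.375, f(m) = -0.478516 (−); new bracket [4.375, 4.5]
m = 4.4375, f(m) = 0.2947 (+); new bracket [4.375, 4.4375]
m = 4.40625, f(m) = -0.099 (−); new bracket [4.40625, 4.4375]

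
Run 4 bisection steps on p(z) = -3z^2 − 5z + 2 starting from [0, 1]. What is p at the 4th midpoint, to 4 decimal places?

0.1445

z = 0.5 gives p = -1.25, negative; keep [0, 0.5]
z = 0.25 gives p = 0.5625, positive; keep [0.25, 0.5]
z = 0.375 gives p = -0.296875, negative; keep [0.25, 0.375]
z = 0.3125 gives p = 0.1445, positive; keep [0.3125, 0.375]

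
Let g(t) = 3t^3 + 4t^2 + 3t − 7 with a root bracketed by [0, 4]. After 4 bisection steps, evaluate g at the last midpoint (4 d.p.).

-1.2344

t = 2 gives g = 39, positive; keep [0, 2]
t = 1 gives g = 3, positive; keep [0, 1]
t = 0.5 gives g = -4.125, negative; keep [0.5, 1]
t = 0.75 gives g = -1.2344, negative; keep [0.75, 1]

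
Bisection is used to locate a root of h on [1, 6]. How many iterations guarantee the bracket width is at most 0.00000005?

Width after n steps is 5/2^n. Need 2^n ≥ 5/0.00000005 = 100000000.
2^26 = 67108864 < 100000000 ≤ 2^27 = 134217728, so n = 27.

27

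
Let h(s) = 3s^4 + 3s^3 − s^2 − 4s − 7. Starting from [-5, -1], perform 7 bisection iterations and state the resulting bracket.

s = -3 gives h = 158, positive; keep [-3, -1]
s = -2 gives h = 21, positive; keep [-2, -1]
s = -1.5 gives h = 1.8125, positive; keep [-1.5, -1]
s = -1.25 gives h = -2.0977, negative; keep [-1.5, -1.25]
s = -1.375 gives h = -0.4661, negative; keep [-1.5, -1.375]
s = -1.4375 gives h = 0.5823, positive; keep [-1.4375, -1.375]
s = -1.40625 gives h = 0.0367, positive; keep [-1.40625, -1.375]

[-1.40625, -1.375]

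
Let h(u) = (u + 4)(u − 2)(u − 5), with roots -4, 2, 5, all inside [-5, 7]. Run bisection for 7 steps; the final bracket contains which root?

midpoint 1: h = 20 > 0 → [-5, 1]
midpoint -2: h = 56 > 0 → [-5, -2]
midpoint -3.5: h = 23.375 > 0 → [-5, -3.5]
midpoint -4.25: h = -14.4531 < 0 → [-4.25, -3.5]
midpoint -3.875: h = 6.5176 > 0 → [-4.25, -3.875]
midpoint -4.0625: h = -3.4338 < 0 → [-4.0625, -3.875]
midpoint -3.96875: h = 1.6729 > 0 → [-4.0625, -3.96875]

-4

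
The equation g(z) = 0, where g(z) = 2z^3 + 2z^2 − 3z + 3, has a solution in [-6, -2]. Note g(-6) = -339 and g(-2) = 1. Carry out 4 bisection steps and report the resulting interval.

[-2.25, -2]

m = -4, g(m) = -81 (−); new bracket [-4, -2]
m = -3, g(m) = -24 (−); new bracket [-3, -2]
m = -2.5, g(m) = -8.25 (−); new bracket [-2.5, -2]
m = -2.25, g(m) = -2.9062 (−); new bracket [-2.25, -2]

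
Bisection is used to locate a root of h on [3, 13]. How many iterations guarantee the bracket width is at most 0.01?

10

Width after n steps is 10/2^n. Need 2^n ≥ 10/0.01 = 1000.
2^9 = 512 < 1000 ≤ 2^10 = 1024, so n = 10.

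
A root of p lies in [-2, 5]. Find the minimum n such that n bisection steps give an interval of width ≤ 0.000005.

Width after n steps is 7/2^n. Need 2^n ≥ 7/0.000005 = 1400000.
2^20 = 1048576 < 1400000 ≤ 2^21 = 2097152, so n = 21.

21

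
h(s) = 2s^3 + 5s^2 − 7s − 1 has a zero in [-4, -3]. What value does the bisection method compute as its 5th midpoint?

midpoint -3.5: h = -1 < 0 → [-3.5, -3]
midpoint -3.25: h = 5.90625 > 0 → [-3.5, -3.25]
midpoint -3.375: h = 2.691406 > 0 → [-3.5, -3.375]
midpoint -3.4375: h = 0.9067 > 0 → [-3.5, -3.4375]
midpoint -3.46875: h = -0.0312 < 0 → [-3.46875, -3.4375]

-3.46875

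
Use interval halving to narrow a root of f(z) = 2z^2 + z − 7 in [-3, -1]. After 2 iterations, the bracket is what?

[-2.5, -2]

midpoint -2: f = -1 < 0 → [-3, -2]
midpoint -2.5: f = 3 > 0 → [-2.5, -2]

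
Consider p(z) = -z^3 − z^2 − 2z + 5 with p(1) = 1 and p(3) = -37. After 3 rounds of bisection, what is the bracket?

p(2) = -11 < 0, so the root lies in [1, 2]
p(1.5) = -3.625 < 0, so the root lies in [1, 1.5]
p(1.25) = -1.015625 < 0, so the root lies in [1, 1.25]

[1, 1.25]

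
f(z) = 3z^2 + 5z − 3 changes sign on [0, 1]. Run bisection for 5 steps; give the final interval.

midpoint 0.5: f = 0.25 > 0 → [0, 0.5]
midpoint 0.25: f = -1.5625 < 0 → [0.25, 0.5]
midpoint 0.375: f = -0.703125 < 0 → [0.375, 0.5]
midpoint 0.4375: f = -0.2383 < 0 → [0.4375, 0.5]
midpoint 0.46875: f = 0.0029 > 0 → [0.4375, 0.46875]

[0.4375, 0.46875]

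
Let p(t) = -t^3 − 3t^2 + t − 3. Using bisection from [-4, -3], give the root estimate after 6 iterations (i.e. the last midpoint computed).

-3.515625

m = -3.5, p(m) = -0.375 (−); new bracket [-4, -3.5]
m = -3.75, p(m) = 3.796875 (+); new bracket [-3.75, -3.5]
m = -3.625, p(m) = 1.587891 (+); new bracket [-3.625, -3.5]
m = -3.5625, p(m) = 0.5764 (+); new bracket [-3.5625, -3.5]
m = -3.53125, p(m) = 0.0933 (+); new bracket [-3.53125, -3.5]
m = -3.515625, p(m) = -0.1427 (−); new bracket [-3.53125, -3.515625]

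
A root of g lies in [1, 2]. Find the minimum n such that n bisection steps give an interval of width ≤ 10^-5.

17

Width after n steps is 1/2^n. Need 2^n ≥ 1/10^-5 = 100000.
2^16 = 65536 < 100000 ≤ 2^17 = 131072, so n = 17.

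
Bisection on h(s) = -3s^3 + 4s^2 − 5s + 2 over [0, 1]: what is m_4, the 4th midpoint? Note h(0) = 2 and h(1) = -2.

0.5625

midpoint 0.5: h = 0.125 > 0 → [0.5, 1]
midpoint 0.75: h = -0.765625 < 0 → [0.5, 0.75]
midpoint 0.625: h = -0.294922 < 0 → [0.5, 0.625]
midpoint 0.5625: h = -0.0808 < 0 → [0.5, 0.5625]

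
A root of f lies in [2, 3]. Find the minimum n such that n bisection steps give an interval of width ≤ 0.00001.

17

Width after n steps is 1/2^n. Need 2^n ≥ 1/0.00001 = 100000.
2^16 = 65536 < 100000 ≤ 2^17 = 131072, so n = 17.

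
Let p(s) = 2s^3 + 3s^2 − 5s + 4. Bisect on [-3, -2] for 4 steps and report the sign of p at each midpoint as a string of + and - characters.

m = -2.5, p(m) = 4 (+); new bracket [-3, -2.5]
m = -2.75, p(m) = -1.15625 (−); new bracket [-2.75, -2.5]
m = -2.625, p(m) = 1.621094 (+); new bracket [-2.75, -2.625]
m = -2.6875, p(m) = 0.2837 (+); new bracket [-2.75, -2.6875]

+-++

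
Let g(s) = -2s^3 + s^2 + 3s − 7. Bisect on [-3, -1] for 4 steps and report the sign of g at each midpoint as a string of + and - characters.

+-+-

midpoint -2: g = 7 > 0 → [-2, -1]
midpoint -1.5: g = -2.5 < 0 → [-2, -1.5]
midpoint -1.75: g = 1.53125 > 0 → [-1.75, -1.5]
midpoint -1.625: g = -0.6523 < 0 → [-1.75, -1.625]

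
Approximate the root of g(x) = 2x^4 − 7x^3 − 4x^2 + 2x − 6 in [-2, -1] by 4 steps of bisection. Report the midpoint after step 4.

-1.1875

midpoint -1.5: g = 15.75 > 0 → [-1.5, -1]
midpoint -1.25: g = 3.804688 > 0 → [-1.25, -1]
midpoint -1.125: g = -0.14209 < 0 → [-1.25, -1.125]
midpoint -1.1875: g = 1.6834 > 0 → [-1.1875, -1.125]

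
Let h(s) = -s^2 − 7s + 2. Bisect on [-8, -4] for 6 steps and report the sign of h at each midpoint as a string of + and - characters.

++-+--

h(-6) = 8 > 0, so the root lies in [-8, -6]
h(-7) = 2 > 0, so the root lies in [-8, -7]
h(-7.5) = -1.75 < 0, so the root lies in [-7.5, -7]
h(-7.25) = 0.1875 > 0, so the root lies in [-7.5, -7.25]
h(-7.375) = -0.7656 < 0, so the root lies in [-7.375, -7.25]
h(-7.3125) = -0.2852 < 0, so the root lies in [-7.3125, -7.25]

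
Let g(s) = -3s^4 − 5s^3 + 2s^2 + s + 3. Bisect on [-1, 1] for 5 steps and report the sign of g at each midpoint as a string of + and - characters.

++++-

midpoint 0: g = 3 > 0 → [0, 1]
midpoint 0.5: g = 3.1875 > 0 → [0.5, 1]
midpoint 0.75: g = 1.816406 > 0 → [0.75, 1]
midpoint 0.875: g = 0.2981 > 0 → [0.875, 1]
midpoint 0.9375: g = -0.742 < 0 → [0.875, 0.9375]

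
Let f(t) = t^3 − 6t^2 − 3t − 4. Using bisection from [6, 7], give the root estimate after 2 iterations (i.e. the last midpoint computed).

midpoint 6.5: f = -2.375 < 0 → [6.5, 7]
midpoint 6.75: f = 9.921875 > 0 → [6.5, 6.75]

6.75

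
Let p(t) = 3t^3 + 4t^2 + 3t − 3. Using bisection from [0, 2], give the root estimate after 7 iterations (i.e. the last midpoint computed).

0.515625

m = 1, p(m) = 7 (+); new bracket [0, 1]
m = 0.5, p(m) = -0.125 (−); new bracket [0.5, 1]
m = 0.75, p(m) = 2.765625 (+); new bracket [0.5, 0.75]
m = 0.625, p(m) = 1.1699 (+); new bracket [0.5, 0.625]
m = 0.5625, p(m) = 0.4871 (+); new bracket [0.5, 0.5625]
m = 0.53125, p(m) = 0.1725 (+); new bracket [0.5, 0.53125]
m = 0.515625, p(m) = 0.0216 (+); new bracket [0.5, 0.515625]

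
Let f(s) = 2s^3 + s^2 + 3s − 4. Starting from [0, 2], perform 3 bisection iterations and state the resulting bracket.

s = 1 gives f = 2, positive; keep [0, 1]
s = 0.5 gives f = -2, negative; keep [0.5, 1]
s = 0.75 gives f = -0.34375, negative; keep [0.75, 1]

[0.75, 1]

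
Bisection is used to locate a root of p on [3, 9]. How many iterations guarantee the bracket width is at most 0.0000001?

26

Width after n steps is 6/2^n. Need 2^n ≥ 6/0.0000001 = 60000000.
2^25 = 33554432 < 60000000 ≤ 2^26 = 67108864, so n = 26.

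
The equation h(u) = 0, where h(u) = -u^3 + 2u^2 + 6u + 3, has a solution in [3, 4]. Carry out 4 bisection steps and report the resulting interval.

h(3.5) = 5.625 > 0, so the root lies in [3.5, 4]
h(3.75) = 0.890625 > 0, so the root lies in [3.75, 4]
h(3.875) = -1.904297 < 0, so the root lies in [3.75, 3.875]
h(3.8125) = -0.47 < 0, so the root lies in [3.75, 3.8125]

[3.75, 3.8125]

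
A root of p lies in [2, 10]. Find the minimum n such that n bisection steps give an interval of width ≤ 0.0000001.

Width after n steps is 8/2^n. Need 2^n ≥ 8/0.0000001 = 80000000.
2^26 = 67108864 < 80000000 ≤ 2^27 = 134217728, so n = 27.

27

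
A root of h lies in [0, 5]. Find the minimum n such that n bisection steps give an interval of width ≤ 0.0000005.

24

Width after n steps is 5/2^n. Need 2^n ≥ 5/0.0000005 = 10000000.
2^23 = 8388608 < 10000000 ≤ 2^24 = 16777216, so n = 24.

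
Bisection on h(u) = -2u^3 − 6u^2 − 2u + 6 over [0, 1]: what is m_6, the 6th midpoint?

midpoint 0.5: h = 3.25 > 0 → [0.5, 1]
midpoint 0.75: h = 0.28125 > 0 → [0.75, 1]
midpoint 0.875: h = -1.683594 < 0 → [0.75, 0.875]
midpoint 0.8125: h = -0.6587 < 0 → [0.75, 0.8125]
midpoint 0.78125: h = -0.1783 < 0 → [0.75, 0.78125]
midpoint 0.765625: h = 0.0541 > 0 → [0.765625, 0.78125]

0.765625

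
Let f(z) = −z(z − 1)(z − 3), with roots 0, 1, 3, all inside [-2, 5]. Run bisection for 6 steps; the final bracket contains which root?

f(1.5) = 1.125 > 0, so the root lies in [1.5, 5]
f(3.25) = -1.828125 < 0, so the root lies in [1.5, 3.25]
f(2.375) = 2.041016 > 0, so the root lies in [2.375, 3.25]
f(2.8125) = 0.9558 > 0, so the root lies in [2.8125, 3.25]
f(3.03125) = -0.1924 < 0, so the root lies in [2.8125, 3.03125]
f(2.921875) = 0.4387 > 0, so the root lies in [2.921875, 3.03125]

3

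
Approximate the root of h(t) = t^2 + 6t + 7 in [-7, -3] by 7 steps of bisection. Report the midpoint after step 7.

midpoint -5: h = 2 > 0 → [-5, -3]
midpoint -4: h = -1 < 0 → [-5, -4]
midpoint -4.5: h = 0.25 > 0 → [-4.5, -4]
midpoint -4.25: h = -0.4375 < 0 → [-4.5, -4.25]
midpoint -4.375: h = -0.1094 < 0 → [-4.5, -4.375]
midpoint -4.4375: h = 0.0664 > 0 → [-4.4375, -4.375]
midpoint -4.40625: h = -0.0225 < 0 → [-4.4375, -4.40625]

-4.40625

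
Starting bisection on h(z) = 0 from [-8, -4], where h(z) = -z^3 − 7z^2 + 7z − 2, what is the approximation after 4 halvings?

-7.75

z = -6 gives h = -80, negative; keep [-8, -6]
z = -7 gives h = -51, negative; keep [-8, -7]
z = -7.5 gives h = -26.375, negative; keep [-8, -7.5]
z = -7.75 gives h = -11.2031, negative; keep [-8, -7.75]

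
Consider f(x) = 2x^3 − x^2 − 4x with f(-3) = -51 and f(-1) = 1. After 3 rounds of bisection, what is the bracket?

midpoint -2: f = -12 < 0 → [-2, -1]
midpoint -1.5: f = -3 < 0 → [-1.5, -1]
midpoint -1.25: f = -0.46875 < 0 → [-1.25, -1]

[-1.25, -1]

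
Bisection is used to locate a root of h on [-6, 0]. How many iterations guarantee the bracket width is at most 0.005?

Width after n steps is 6/2^n. Need 2^n ≥ 6/0.005 = 1200.
2^10 = 1024 < 1200 ≤ 2^11 = 2048, so n = 11.

11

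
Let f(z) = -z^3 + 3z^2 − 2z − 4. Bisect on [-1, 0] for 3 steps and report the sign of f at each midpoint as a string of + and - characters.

z = -0.5 gives f = -2.125, negative; keep [-1, -0.5]
z = -0.75 gives f = -0.390625, negative; keep [-1, -0.75]
z = -0.875 gives f = 0.716797, positive; keep [-0.875, -0.75]

--+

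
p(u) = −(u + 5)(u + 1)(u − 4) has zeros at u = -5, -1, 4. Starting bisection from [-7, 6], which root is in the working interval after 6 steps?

m = -0.5, p(m) = 10.125 (+); new bracket [-0.5, 6]
m = 2.75, p(m) = 36.328125 (+); new bracket [2.75, 6]
m = 4.375, p(m) = -18.896484 (−); new bracket [2.75, 4.375]
m = 3.5625, p(m) = 17.0916 (+); new bracket [3.5625, 4.375]
m = 3.96875, p(m) = 1.3926 (+); new bracket [3.96875, 4.375]
m = 4.171875, p(m) = -8.153 (−); new bracket [3.96875, 4.171875]

4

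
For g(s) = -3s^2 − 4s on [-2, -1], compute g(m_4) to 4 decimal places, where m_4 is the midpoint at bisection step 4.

midpoint -1.5: g = -0.75 < 0 → [-1.5, -1]
midpoint -1.25: g = 0.3125 > 0 → [-1.5, -1.25]
midpoint -1.375: g = -0.171875 < 0 → [-1.375, -1.25]
midpoint -1.3125: g = 0.082 > 0 → [-1.375, -1.3125]

0.0820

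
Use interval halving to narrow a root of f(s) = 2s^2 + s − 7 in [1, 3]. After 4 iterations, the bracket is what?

f(2) = 3 > 0, so the root lies in [1, 2]
f(1.5) = -1 < 0, so the root lies in [1.5, 2]
f(1.75) = 0.875 > 0, so the root lies in [1.5, 1.75]
f(1.625) = -0.0938 < 0, so the root lies in [1.625, 1.75]

[1.625, 1.75]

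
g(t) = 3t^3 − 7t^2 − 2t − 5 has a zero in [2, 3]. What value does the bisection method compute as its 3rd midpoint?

2.875

t = 2.5 gives g = -6.875, negative; keep [2.5, 3]
t = 2.75 gives g = -1.046875, negative; keep [2.75, 3]
t = 2.875 gives g = 2.681641, positive; keep [2.75, 2.875]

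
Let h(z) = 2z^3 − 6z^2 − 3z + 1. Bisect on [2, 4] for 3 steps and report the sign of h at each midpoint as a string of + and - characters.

-+-

z = 3 gives h = -8, negative; keep [3, 4]
z = 3.5 gives h = 2.75, positive; keep [3, 3.5]
z = 3.25 gives h = -3.46875, negative; keep [3.25, 3.5]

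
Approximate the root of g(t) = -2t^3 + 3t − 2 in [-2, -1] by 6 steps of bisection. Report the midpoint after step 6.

m = -1.5, g(m) = 0.25 (+); new bracket [-1.5, -1]
m = -1.25, g(m) = -1.84375 (−); new bracket [-1.5, -1.25]
m = -1.375, g(m) = -0.925781 (−); new bracket [-1.5, -1.375]
m = -1.4375, g(m) = -0.3716 (−); new bracket [-1.5, -1.4375]
m = -1.46875, g(m) = -0.0694 (−); new bracket [-1.5, -1.46875]
m = -1.484375, g(m) = 0.0881 (+); new bracket [-1.484375, -1.46875]

-1.484375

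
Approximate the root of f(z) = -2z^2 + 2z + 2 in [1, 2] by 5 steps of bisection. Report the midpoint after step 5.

1.59375

f(1.5) = 0.5 > 0, so the root lies in [1.5, 2]
f(1.75) = -0.625 < 0, so the root lies in [1.5, 1.75]
f(1.625) = -0.03125 < 0, so the root lies in [1.5, 1.625]
f(1.5625) = 0.2422 > 0, so the root lies in [1.5625, 1.625]
f(1.59375) = 0.1074 > 0, so the root lies in [1.59375, 1.625]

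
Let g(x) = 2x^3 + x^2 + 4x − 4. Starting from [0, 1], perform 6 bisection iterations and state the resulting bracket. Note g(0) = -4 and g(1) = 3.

[0.6875, 0.703125]

midpoint 0.5: g = -1.5 < 0 → [0.5, 1]
midpoint 0.75: g = 0.40625 > 0 → [0.5, 0.75]
midpoint 0.625: g = -0.621094 < 0 → [0.625, 0.75]
midpoint 0.6875: g = -0.1274 < 0 → [0.6875, 0.75]
midpoint 0.71875: g = 0.1342 > 0 → [0.6875, 0.71875]
midpoint 0.703125: g = 0.0021 > 0 → [0.6875, 0.703125]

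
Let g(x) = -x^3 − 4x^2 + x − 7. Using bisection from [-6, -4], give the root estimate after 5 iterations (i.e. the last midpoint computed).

-4.5625

m = -5, g(m) = 13 (+); new bracket [-5, -4]
m = -4.5, g(m) = -1.375 (−); new bracket [-5, -4.5]
m = -4.75, g(m) = 5.171875 (+); new bracket [-4.75, -4.5]
m = -4.625, g(m) = 1.7441 (+); new bracket [-4.625, -4.5]
m = -4.5625, g(m) = 0.1467 (+); new bracket [-4.5625, -4.5]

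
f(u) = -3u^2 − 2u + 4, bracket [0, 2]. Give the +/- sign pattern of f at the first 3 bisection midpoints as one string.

f(1) = -1 < 0, so the root lies in [0, 1]
f(0.5) = 2.25 > 0, so the root lies in [0.5, 1]
f(0.75) = 0.8125 > 0, so the root lies in [0.75, 1]

-++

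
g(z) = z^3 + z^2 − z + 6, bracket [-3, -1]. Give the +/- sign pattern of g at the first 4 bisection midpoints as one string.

+-++

m = -2, g(m) = 4 (+); new bracket [-3, -2]
m = -2.5, g(m) = -0.875 (−); new bracket [-2.5, -2]
m = -2.25, g(m) = 1.921875 (+); new bracket [-2.5, -2.25]
m = -2.375, g(m) = 0.6191 (+); new bracket [-2.5, -2.375]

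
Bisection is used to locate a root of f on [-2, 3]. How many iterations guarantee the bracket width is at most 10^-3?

Width after n steps is 5/2^n. Need 2^n ≥ 5/10^-3 = 5000.
2^12 = 4096 < 5000 ≤ 2^13 = 8192, so n = 13.

13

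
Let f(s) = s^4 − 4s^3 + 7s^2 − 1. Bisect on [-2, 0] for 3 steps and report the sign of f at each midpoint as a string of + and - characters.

++-

m = -1, f(m) = 11 (+); new bracket [-1, 0]
m = -0.5, f(m) = 1.3125 (+); new bracket [-0.5, 0]
m = -0.25, f(m) = -0.496094 (−); new bracket [-0.5, -0.25]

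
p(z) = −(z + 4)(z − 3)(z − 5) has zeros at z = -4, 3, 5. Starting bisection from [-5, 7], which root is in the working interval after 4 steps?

z = 1 gives p = -40, negative; keep [-5, 1]
z = -2 gives p = -70, negative; keep [-5, -2]
z = -3.5 gives p = -27.625, negative; keep [-5, -3.5]
z = -4.25 gives p = 16.7656, positive; keep [-4.25, -3.5]

-4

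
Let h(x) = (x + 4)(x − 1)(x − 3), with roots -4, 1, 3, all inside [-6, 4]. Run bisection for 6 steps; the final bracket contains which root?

-4

m = -1, h(m) = 24 (+); new bracket [-6, -1]
m = -3.5, h(m) = 14.625 (+); new bracket [-6, -3.5]
m = -4.75, h(m) = -33.421875 (−); new bracket [-4.75, -3.5]
m = -4.125, h(m) = -4.5645 (−); new bracket [-4.125, -3.5]
m = -3.8125, h(m) = 6.1472 (+); new bracket [-4.125, -3.8125]
m = -3.96875, h(m) = 1.0821 (+); new bracket [-4.125, -3.96875]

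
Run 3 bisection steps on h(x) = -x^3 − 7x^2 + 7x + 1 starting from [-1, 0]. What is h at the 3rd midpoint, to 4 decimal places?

h(-0.5) = -4.125 < 0, so the root lies in [-0.5, 0]
h(-0.25) = -1.171875 < 0, so the root lies in [-0.25, 0]
h(-0.125) = 0.017578 > 0, so the root lies in [-0.25, -0.125]

0.0176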